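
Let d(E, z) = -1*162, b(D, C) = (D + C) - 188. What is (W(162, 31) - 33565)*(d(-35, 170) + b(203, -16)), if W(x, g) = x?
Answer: 5444689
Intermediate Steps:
b(D, C) = -188 + C + D (b(D, C) = (C + D) - 188 = -188 + C + D)
d(E, z) = -162
(W(162, 31) - 33565)*(d(-35, 170) + b(203, -16)) = (162 - 33565)*(-162 + (-188 - 16 + 203)) = -33403*(-162 - 1) = -33403*(-163) = 5444689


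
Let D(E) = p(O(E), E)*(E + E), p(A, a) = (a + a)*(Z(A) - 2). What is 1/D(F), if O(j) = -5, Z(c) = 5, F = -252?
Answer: 1/762048 ≈ 1.3123e-6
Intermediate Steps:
p(A, a) = 6*a (p(A, a) = (a + a)*(5 - 2) = (2*a)*3 = 6*a)
D(E) = 12*E² (D(E) = (6*E)*(E + E) = (6*E)*(2*E) = 12*E²)
1/D(F) = 1/(12*(-252)²) = 1/(12*63504) = 1/762048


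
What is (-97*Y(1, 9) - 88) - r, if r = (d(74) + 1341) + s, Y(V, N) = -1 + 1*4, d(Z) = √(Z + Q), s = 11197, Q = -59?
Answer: -12917 - √15 ≈ -12921.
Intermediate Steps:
d(Z) = √(-59 + Z) (d(Z) = √(Z - 59) = √(-59 + Z))
Y(V, N) = 3 (Y(V, N) = -1 + 4 = 3)
r = 12538 + √15 (r = (√(-59 + 74) + 1341) + 11197 = (√15 + 1341) + 11197 = (1341 + √15) + 11197 = 12538 + √15 ≈ 12542.)
(-97*Y(1, 9) - 88) - r = (-97*3 - 88) - (12538 + √15) = (-291 - 88) + (-12538 - √15) = -379 + (-12538 - √15) = -12917 - √15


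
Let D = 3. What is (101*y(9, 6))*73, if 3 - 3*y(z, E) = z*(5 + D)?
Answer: -169579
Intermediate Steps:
y(z, E) = 1 - 8*z/3 (y(z, E) = 1 - z*(5 + 3)/3 = 1 - z*8/3 = 1 - 8*z/3)
(101*y(9, 6))*73 = (101*(1 - 8/3*9))*73 = (101*(1 - 24))*73 = (101*(-23))*73 = -2323*73 = -169579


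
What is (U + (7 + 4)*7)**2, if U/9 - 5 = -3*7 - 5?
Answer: 12544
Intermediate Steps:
U = -189 (U = 45 + 9*(-3*7 - 5) = 45 + 9*(-21 - 5) = 45 + 9*(-26) = 45 - 234 = -189)
(U + (7 + 4)*7)**2 = (-189 + (7 + 4)*7)**2 = (-189 + 11*7)**2 = (-189 + 77)**2 = (-112)**2 = 12544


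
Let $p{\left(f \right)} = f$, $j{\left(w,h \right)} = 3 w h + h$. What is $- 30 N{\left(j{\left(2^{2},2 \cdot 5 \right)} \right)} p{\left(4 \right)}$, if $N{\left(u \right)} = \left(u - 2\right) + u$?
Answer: $-30960$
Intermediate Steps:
$j{\left(w,h \right)} = h + 3 h w$ ($j{\left(w,h \right)} = 3 h w + h = h + 3 h w$)
$N{\left(u \right)} = -2 + 2 u$ ($N{\left(u \right)} = \left(-2 + u\right) + u = -2 + 2 u$)
$- 30 N{\left(j{\left(2^{2},2 \cdot 5 \right)} \right)} p{\left(4 \right)} = - 30 \left(-2 + 2 \cdot 2 \cdot 5 \left(1 + 3 \cdot 2^{2}\right)\right) 4 = - 30 \left(-2 + 2 \cdot 10 \left(1 + 3 \cdot 4\right)\right) 4 = - 30 \left(-2 + 2 \cdot 10 \left(1 + 12\right)\right) 4 = - 30 \left(-2 + 2 \cdot 10 \cdot 13\right) 4 = - 30 \left(-2 + 2 \cdot 130\right) 4 = - 30 \left(-2 + 260\right) 4 = \left(-30\right) 258 \cdot 4 = \left(-7740\right) 4 = -30960$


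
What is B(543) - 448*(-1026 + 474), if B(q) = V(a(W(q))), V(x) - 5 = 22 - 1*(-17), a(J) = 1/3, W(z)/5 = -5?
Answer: 247340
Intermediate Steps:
W(z) = -25 (W(z) = 5*(-5) = -25)
a(J) = ⅓
V(x) = 44 (V(x) = 5 + (22 - 1*(-17)) = 5 + (22 + 17) = 5 + 39 = 44)
B(q) = 44
B(543) - 448*(-1026 + 474) = 44 - 448*(-1026 + 474) = 44 - 448*(-552) = 44 + 247296 = 247340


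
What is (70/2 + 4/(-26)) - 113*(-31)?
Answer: 45992/13 ≈ 3537.8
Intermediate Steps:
(70/2 + 4/(-26)) - 113*(-31) = (70*(½) + 4*(-1/26)) + 3503 = (35 - 2/13) + 3503 = 453/13 + 3503 = 45992/13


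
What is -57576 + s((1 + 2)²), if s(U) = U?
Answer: -57567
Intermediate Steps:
-57576 + s((1 + 2)²) = -57576 + (1 + 2)² = -57576 + 3² = -57576 + 9 = -57567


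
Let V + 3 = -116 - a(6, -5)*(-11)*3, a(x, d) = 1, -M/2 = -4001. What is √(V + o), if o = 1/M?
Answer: I*√5506744342/8002 ≈ 9.2736*I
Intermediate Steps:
M = 8002 (M = -2*(-4001) = 8002)
V = -86 (V = -3 + (-116 - 1*(-11)*3) = -3 + (-116 - (-11)*3) = -3 + (-116 - 1*(-33)) = -3 + (-116 + 33) = -3 - 83 = -86)
o = 1/8002 ≈ 0.00012497
√(V + o) = √(-86 + 1/8002) = √(-688171/8002) = I*√5506744342/8002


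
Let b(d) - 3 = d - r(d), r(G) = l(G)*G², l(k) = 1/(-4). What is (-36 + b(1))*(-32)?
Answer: 1016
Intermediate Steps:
l(k) = -¼ (l(k) = 1*(-¼) = -¼)
r(G) = -G²/4
b(d) = 3 + d + d²/4 (b(d) = 3 + (d - (-1)*d²/4) = 3 + (d + d²/4) = 3 + d + d²/4)
(-36 + b(1))*(-32) = (-36 + (3 + 1 + (¼)*1²))*(-32) = (-36 + (3 + 1 + (¼)*1))*(-32) = (-36 + (3 + 1 + ¼))*(-32) = (-36 + 17/4)*(-32) = -127/4*(-32) = 1016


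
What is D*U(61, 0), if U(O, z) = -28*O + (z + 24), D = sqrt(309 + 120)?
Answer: -1684*sqrt(429) ≈ -34880.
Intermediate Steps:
D = sqrt(429) ≈ 20.712
U(O, z) = 24 + z - 28*O (U(O, z) = -28*O + (24 + z) = 24 + z - 28*O)
D*U(61, 0) = sqrt(429)*(24 + 0 - 28*61) = sqrt(429)*(24 + 0 - 1708) = sqrt(429)*(-1684) = -1684*sqrt(429)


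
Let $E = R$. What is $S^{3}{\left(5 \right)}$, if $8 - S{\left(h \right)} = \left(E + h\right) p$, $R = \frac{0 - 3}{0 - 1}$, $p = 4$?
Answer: $-13824$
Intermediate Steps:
$R = 3$ ($R = - \frac{3}{-1} = \left(-3\right) \left(-1\right) = 3$)
$E = 3$
$S{\left(h \right)} = -4 - 4 h$ ($S{\left(h \right)} = 8 - \left(3 + h\right) 4 = 8 - \left(12 + 4 h\right) = -4 - 4 h$)
$S^{3}{\left(5 \right)} = \left(-4 - 20\right)^{3} = \left(-24\right)^{3} = -13824$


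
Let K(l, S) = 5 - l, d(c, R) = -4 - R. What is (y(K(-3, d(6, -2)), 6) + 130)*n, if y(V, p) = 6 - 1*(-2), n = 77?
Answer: 10626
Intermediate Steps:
y(V, p) = 8 (y(V, p) = 6 + 2 = 8)
(y(K(-3, d(6, -2)), 6) + 130)*n = (8 + 130)*77 = 138*77 = 10626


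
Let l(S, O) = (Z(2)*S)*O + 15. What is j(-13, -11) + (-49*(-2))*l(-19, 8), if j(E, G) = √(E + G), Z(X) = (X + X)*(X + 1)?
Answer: -177282 + 2*I*√6 ≈ -1.7728e+5 + 4.899*I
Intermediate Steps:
Z(X) = 2*X*(1 + X) (Z(X) = (2*X)*(1 + X) = 2*X*(1 + X))
l(S, O) = 15 + 12*O*S (l(S, O) = ((2*2*(1 + 2))*S)*O + 15 = ((2*2*3)*S)*O + 15 = (12*S)*O + 15 = 12*O*S + 15 = 15 + 12*O*S)
j(-13, -11) + (-49*(-2))*l(-19, 8) = √(-13 - 11) + (-49*(-2))*(15 + 12*8*(-19)) = √(-24) + 98*(15 - 1824) = 2*I*√6 + 98*(-1809) = 2*I*√6 - 177282 = -177282 + 2*I*√6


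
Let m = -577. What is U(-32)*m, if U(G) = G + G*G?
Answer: -572384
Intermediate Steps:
U(G) = G + G²
U(-32)*m = -32*(1 - 32)*(-577) = -32*(-31)*(-577) = 992*(-577) = -572384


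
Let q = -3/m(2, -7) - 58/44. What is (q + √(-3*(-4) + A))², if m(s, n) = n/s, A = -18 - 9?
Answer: (-71 + 154*I*√15)²/23716 ≈ -14.787 - 3.5712*I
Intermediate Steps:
A = -27
q = -71/154 (q = -3/((-7/2)) - 58/44 = -3/((-7*½)) - 58*1/44 = -3/(-7/2) - 29/22 = -3*(-2/7) - 29/22 = 6/7 - 29/22 = -71/154 ≈ -0.46104)
(q + √(-3*(-4) + A))² = (-71/154 + √(-3*(-4) - 27))² = (-71/154 + √(12 - 27))² = (-71/154 + √(-15))² = (-71/154 + I*√15)²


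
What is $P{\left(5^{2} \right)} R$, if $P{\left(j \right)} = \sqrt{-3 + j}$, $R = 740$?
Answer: $740 \sqrt{22} \approx 3470.9$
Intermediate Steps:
$P{\left(5^{2} \right)} R = \sqrt{-3 + 5^{2}} \cdot 740 = \sqrt{-3 + 25} \cdot 740 = \sqrt{22} \cdot 740 = 740 \sqrt{22}$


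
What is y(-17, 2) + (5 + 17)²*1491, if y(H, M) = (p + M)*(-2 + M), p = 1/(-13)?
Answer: 721644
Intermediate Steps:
p = -1/13 ≈ -0.076923
y(H, M) = (-2 + M)*(-1/13 + M) (y(H, M) = (-1/13 + M)*(-2 + M) = (-2 + M)*(-1/13 + M))
y(-17, 2) + (5 + 17)²*1491 = (2/13 + 2² - 27/13*2) + (5 + 17)²*1491 = (2/13 + 4 - 54/13) + 22²*1491 = 0 + 484*1491 = 0 + 721644 = 721644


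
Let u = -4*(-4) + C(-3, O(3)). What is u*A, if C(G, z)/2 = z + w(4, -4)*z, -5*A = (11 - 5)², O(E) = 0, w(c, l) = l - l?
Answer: -576/5 ≈ -115.20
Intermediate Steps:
w(c, l) = 0
A = -36/5 (A = -(11 - 5)²/5 = -⅕*6² = -⅕*36 = -36/5 ≈ -7.2000)
C(G, z) = 2*z (C(G, z) = 2*(z + 0*z) = 2*(z + 0) = 2*z)
u = 16 (u = -4*(-4) + 2*0 = 16 + 0 = 16)
u*A = 16*(-36/5) = -576/5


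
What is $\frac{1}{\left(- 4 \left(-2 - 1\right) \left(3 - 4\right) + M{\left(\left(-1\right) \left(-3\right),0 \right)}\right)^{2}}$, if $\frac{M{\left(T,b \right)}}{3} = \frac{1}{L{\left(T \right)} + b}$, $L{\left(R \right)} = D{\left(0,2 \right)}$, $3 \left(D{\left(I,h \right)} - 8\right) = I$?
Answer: $\frac{64}{8649} \approx 0.0073997$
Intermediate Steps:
$D{\left(I,h \right)} = 8 + \frac{I}{3}$
$L{\left(R \right)} = 8$ ($L{\left(R \right)} = 8 + \frac{1}{3} \cdot 0 = 8 + 0 = 8$)
$M{\left(T,b \right)} = \frac{3}{8 + b}$
$\frac{1}{\left(- 4 \left(-2 - 1\right) \left(3 - 4\right) + M{\left(\left(-1\right) \left(-3\right),0 \right)}\right)^{2}} = \frac{1}{\left(- 4 \left(-2 - 1\right) \left(3 - 4\right) + \frac{3}{8 + 0}\right)^{2}} = \frac{1}{\left(- 4 \left(\left(-3\right) \left(-1\right)\right) + \frac{3}{8}\right)^{2}} = \frac{1}{\left(\left(-4\right) 3 + 3 \cdot \frac{1}{8}\right)^{2}} = \frac{1}{\left(-12 + \frac{3}{8}\right)^{2}} = \frac{1}{\left(- \frac{93}{8}\right)^{2}} = \frac{1}{\frac{8649}{64}} = \frac{64}{8649}$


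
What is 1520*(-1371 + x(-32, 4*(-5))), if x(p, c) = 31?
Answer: -2036800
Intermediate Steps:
1520*(-1371 + x(-32, 4*(-5))) = 1520*(-1371 + 31) = 1520*(-1340) = -2036800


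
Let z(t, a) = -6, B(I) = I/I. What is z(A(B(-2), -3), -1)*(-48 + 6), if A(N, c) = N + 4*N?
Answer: 252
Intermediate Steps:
B(I) = 1
A(N, c) = 5*N
z(A(B(-2), -3), -1)*(-48 + 6) = -6*(-48 + 6) = -6*(-42) = 252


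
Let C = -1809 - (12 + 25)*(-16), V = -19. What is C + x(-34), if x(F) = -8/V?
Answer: -23115/19 ≈ -1216.6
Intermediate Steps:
x(F) = 8/19 (x(F) = -8/(-19) = -8*(-1/19) = 8/19)
C = -1217 (C = -1809 - 37*(-16) = -1809 - 1*(-592) = -1809 + 592 = -1217)
C + x(-34) = -1217 + 8/19 = -23115/19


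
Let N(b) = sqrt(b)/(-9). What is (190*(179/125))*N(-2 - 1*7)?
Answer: -6802*I/75 ≈ -90.693*I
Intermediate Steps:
N(b) = -sqrt(b)/9
(190*(179/125))*N(-2 - 1*7) = (190*(179/125))*(-sqrt(-2 - 1*7)/9) = (190*(179*(1/125)))*(-sqrt(-2 - 7)/9) = (190*(179/125))*(-I/3) = 6802*(-I/3)/25 = -6802*I/75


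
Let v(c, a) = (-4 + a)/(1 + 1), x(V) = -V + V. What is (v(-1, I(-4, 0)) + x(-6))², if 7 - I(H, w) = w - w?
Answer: 9/4 ≈ 2.2500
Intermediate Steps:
x(V) = 0
I(H, w) = 7 (I(H, w) = 7 - (w - w) = 7 - 1*0 = 7 + 0 = 7)
v(c, a) = -2 + a/2 (v(c, a) = (-4 + a)/2 = (-4 + a)*(½) = -2 + a/2)
(v(-1, I(-4, 0)) + x(-6))² = ((-2 + (½)*7) + 0)² = ((-2 + 7/2) + 0)² = (3/2 + 0)² = (3/2)² = 9/4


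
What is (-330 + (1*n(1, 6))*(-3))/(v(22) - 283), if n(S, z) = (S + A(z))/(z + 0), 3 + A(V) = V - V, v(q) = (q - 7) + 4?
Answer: 329/264 ≈ 1.2462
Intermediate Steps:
v(q) = -3 + q (v(q) = (-7 + q) + 4 = -3 + q)
A(V) = -3 (A(V) = -3 + (V - V) = -3 + 0 = -3)
n(S, z) = (-3 + S)/z (n(S, z) = (S - 3)/(z + 0) = (-3 + S)/z)
(-330 + (1*n(1, 6))*(-3))/(v(22) - 283) = (-330 + (1*((-3 + 1)/6))*(-3))/((-3 + 22) - 283) = (-330 + (1*((⅙)*(-2)))*(-3))/(19 - 283) = (-330 + (1*(-⅓))*(-3))/(-264) = (-330 - ⅓*(-3))*(-1/264) = (-330 + 1)*(-1/264) = -329*(-1/264) = 329/264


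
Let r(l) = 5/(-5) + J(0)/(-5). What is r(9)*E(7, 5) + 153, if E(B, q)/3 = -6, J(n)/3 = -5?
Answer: 117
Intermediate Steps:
J(n) = -15 (J(n) = 3*(-5) = -15)
E(B, q) = -18 (E(B, q) = 3*(-6) = -18)
r(l) = 2 (r(l) = 5/(-5) - 15/(-5) = 5*(-1/5) - 15*(-1/5) = -1 + 3 = 2)
r(9)*E(7, 5) + 153 = 2*(-18) + 153 = -36 + 153 = 117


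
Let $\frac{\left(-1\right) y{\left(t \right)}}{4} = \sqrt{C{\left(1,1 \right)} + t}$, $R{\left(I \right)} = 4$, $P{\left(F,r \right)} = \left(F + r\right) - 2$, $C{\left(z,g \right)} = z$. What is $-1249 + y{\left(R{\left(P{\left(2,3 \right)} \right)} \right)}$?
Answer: $-1249 - 4 \sqrt{5} \approx -1257.9$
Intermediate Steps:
$P{\left(F,r \right)} = -2 + F + r$
$y{\left(t \right)} = - 4 \sqrt{1 + t}$
$-1249 + y{\left(R{\left(P{\left(2,3 \right)} \right)} \right)} = -1249 - 4 \sqrt{1 + 4} = -1249 - 4 \sqrt{5}$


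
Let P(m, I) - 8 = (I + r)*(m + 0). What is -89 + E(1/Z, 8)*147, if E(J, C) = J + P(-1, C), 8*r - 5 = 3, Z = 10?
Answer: -2213/10 ≈ -221.30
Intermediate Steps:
r = 1 (r = 5/8 + (⅛)*3 = 5/8 + 3/8 = 1)
P(m, I) = 8 + m*(1 + I) (P(m, I) = 8 + (I + 1)*(m + 0) = 8 + (1 + I)*m = 8 + m*(1 + I))
E(J, C) = 7 + J - C (E(J, C) = J + (8 - 1 + C*(-1)) = J + (8 - 1 - C) = J + (7 - C) = 7 + J - C)
-89 + E(1/Z, 8)*147 = -89 + (7 + 1/10 - 1*8)*147 = -89 + (7 + ⅒ - 8)*147 = -89 - 9/10*147 = -89 - 1323/10 = -2213/10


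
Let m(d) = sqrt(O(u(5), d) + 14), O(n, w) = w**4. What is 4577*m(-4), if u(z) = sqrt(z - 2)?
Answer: 13731*sqrt(30) ≈ 75208.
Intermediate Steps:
u(z) = sqrt(-2 + z)
m(d) = sqrt(14 + d**4) (m(d) = sqrt(d**4 + 14) = sqrt(14 + d**4))
4577*m(-4) = 4577*sqrt(14 + (-4)**4) = 4577*sqrt(14 + 256) = 4577*sqrt(270) = 4577*(3*sqrt(30)) = 13731*sqrt(30)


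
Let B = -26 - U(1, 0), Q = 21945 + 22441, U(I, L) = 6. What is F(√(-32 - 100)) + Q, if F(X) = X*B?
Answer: 44386 - 64*I*√33 ≈ 44386.0 - 367.65*I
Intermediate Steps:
Q = 44386
B = -32 (B = -26 - 1*6 = -26 - 6 = -32)
F(X) = -32*X (F(X) = X*(-32) = -32*X)
F(√(-32 - 100)) + Q = -32*√(-32 - 100) + 44386 = -64*I*√33 + 44386 = 44386 - 64*I*√33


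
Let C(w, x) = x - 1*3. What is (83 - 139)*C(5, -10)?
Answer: 728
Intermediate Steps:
C(w, x) = -3 + x (C(w, x) = x - 3 = -3 + x)
(83 - 139)*C(5, -10) = (83 - 139)*(-3 - 10) = -56*(-13) = 728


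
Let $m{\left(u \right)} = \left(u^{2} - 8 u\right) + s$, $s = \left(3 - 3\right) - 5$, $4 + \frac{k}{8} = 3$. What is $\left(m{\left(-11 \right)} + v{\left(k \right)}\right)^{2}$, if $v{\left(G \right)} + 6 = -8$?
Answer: $36100$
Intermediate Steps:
$k = -8$ ($k = -32 + 8 \cdot 3 = -32 + 24 = -8$)
$s = -5$ ($s = 0 - 5 = -5$)
$v{\left(G \right)} = -14$ ($v{\left(G \right)} = -6 - 8 = -14$)
$m{\left(u \right)} = -5 + u^{2} - 8 u$ ($m{\left(u \right)} = \left(u^{2} - 8 u\right) - 5 = -5 + u^{2} - 8 u$)
$\left(m{\left(-11 \right)} + v{\left(k \right)}\right)^{2} = \left(\left(-5 + \left(-11\right)^{2} - -88\right) - 14\right)^{2} = \left(\left(-5 + 121 + 88\right) - 14\right)^{2} = \left(204 - 14\right)^{2} = 190^{2} = 36100$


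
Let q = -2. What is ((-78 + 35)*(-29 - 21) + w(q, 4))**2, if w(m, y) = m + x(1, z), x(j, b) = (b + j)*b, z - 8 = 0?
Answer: 4928400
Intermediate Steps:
z = 8 (z = 8 + 0 = 8)
x(j, b) = b*(b + j)
w(m, y) = 72 + m (w(m, y) = m + 8*(8 + 1) = m + 8*9 = m + 72 = 72 + m)
((-78 + 35)*(-29 - 21) + w(q, 4))**2 = ((-78 + 35)*(-29 - 21) + (72 - 2))**2 = (-43*(-50) + 70)**2 = (2150 + 70)**2 = 2220**2 = 4928400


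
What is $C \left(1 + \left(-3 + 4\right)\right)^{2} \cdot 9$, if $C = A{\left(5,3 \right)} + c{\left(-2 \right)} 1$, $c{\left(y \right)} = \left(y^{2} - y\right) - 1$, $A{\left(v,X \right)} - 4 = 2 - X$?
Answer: $288$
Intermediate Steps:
$A{\left(v,X \right)} = 6 - X$ ($A{\left(v,X \right)} = 4 - \left(-2 + X\right) = 6 - X$)
$c{\left(y \right)} = -1 + y^{2} - y$
$C = 8$ ($C = \left(6 - 3\right) + \left(-1 + \left(-2\right)^{2} - -2\right) 1 = \left(6 - 3\right) + \left(-1 + 4 + 2\right) 1 = 3 + 5 \cdot 1 = 3 + 5 = 8$)
$C \left(1 + \left(-3 + 4\right)\right)^{2} \cdot 9 = 8 \left(1 + \left(-3 + 4\right)\right)^{2} \cdot 9 = 8 \left(1 + 1\right)^{2} \cdot 9 = 8 \cdot 2^{2} \cdot 9 = 8 \cdot 4 \cdot 9 = 32 \cdot 9 = 288$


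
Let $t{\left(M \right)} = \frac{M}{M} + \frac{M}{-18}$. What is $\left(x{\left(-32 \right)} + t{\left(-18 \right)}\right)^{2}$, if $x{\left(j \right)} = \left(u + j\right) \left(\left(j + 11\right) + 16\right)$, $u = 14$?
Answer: $8464$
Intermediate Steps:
$x{\left(j \right)} = \left(14 + j\right) \left(27 + j\right)$ ($x{\left(j \right)} = \left(14 + j\right) \left(\left(j + 11\right) + 16\right) = \left(14 + j\right) \left(\left(11 + j\right) + 16\right) = \left(14 + j\right) \left(27 + j\right)$)
$t{\left(M \right)} = 1 - \frac{M}{18}$ ($t{\left(M \right)} = 1 + M \left(- \frac{1}{18}\right) = 1 - \frac{M}{18}$)
$\left(x{\left(-32 \right)} + t{\left(-18 \right)}\right)^{2} = \left(\left(378 + \left(-32\right)^{2} + 41 \left(-32\right)\right) + \left(1 - -1\right)\right)^{2} = \left(\left(378 + 1024 - 1312\right) + \left(1 + 1\right)\right)^{2} = \left(90 + 2\right)^{2} = 92^{2} = 8464$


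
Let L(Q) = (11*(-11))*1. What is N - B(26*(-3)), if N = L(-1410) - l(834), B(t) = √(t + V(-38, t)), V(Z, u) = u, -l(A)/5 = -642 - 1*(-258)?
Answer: -2041 - 2*I*√39 ≈ -2041.0 - 12.49*I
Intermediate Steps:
l(A) = 1920 (l(A) = -5*(-642 - 1*(-258)) = -5*(-642 + 258) = -5*(-384) = 1920)
B(t) = √2*√t (B(t) = √(t + t) = √(2*t) = √2*√t)
L(Q) = -121 (L(Q) = -121*1 = -121)
N = -2041 (N = -121 - 1*1920 = -121 - 1920 = -2041)
N - B(26*(-3)) = -2041 - √2*√(26*(-3)) = -2041 - √2*√(-78) = -2041 - √2*I*√78 = -2041 - 2*I*√39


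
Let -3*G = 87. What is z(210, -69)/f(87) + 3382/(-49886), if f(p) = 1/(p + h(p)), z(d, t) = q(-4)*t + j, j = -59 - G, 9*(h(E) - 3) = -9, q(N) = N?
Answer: 546100351/24943 ≈ 21894.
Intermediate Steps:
G = -29 (G = -1/3*87 = -29)
h(E) = 2 (h(E) = 3 + (1/9)*(-9) = 3 - 1 = 2)
j = -30 (j = -59 - 1*(-29) = -59 + 29 = -30)
z(d, t) = -30 - 4*t (z(d, t) = -4*t - 30 = -30 - 4*t)
f(p) = 1/(2 + p) (f(p) = 1/(p + 2) = 1/(2 + p))
z(210, -69)/f(87) + 3382/(-49886) = (-30 - 4*(-69))/(1/(2 + 87)) + 3382/(-49886) = (-30 + 276)/(1/89) + 3382*(-1/49886) = 246/(1/89) - 1691/24943 = 246*89 - 1691/24943 = 21894 - 1691/24943 = 546100351/24943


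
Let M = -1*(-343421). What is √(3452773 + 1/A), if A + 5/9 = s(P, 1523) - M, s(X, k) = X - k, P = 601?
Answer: √8290428411444586711/1549546 ≈ 1858.2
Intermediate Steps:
M = 343421
A = -3099092/9 (A = -5/9 + ((601 - 1*1523) - 1*343421) = -5/9 + ((601 - 1523) - 343421) = -5/9 + (-922 - 343421) = -5/9 - 344343 = -3099092/9 ≈ -3.4434e+5)
√(3452773 + 1/A) = √(3452773 + 1/(-3099092/9)) = √(3452773 - 9/3099092) = √(10700461182107/3099092) = √8290428411444586711/1549546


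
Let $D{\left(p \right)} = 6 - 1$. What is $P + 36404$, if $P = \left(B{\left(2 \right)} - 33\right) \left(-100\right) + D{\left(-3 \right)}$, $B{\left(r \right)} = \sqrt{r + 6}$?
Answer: $39709 - 200 \sqrt{2} \approx 39426.0$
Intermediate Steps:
$B{\left(r \right)} = \sqrt{6 + r}$
$D{\left(p \right)} = 5$
$P = 3305 - 200 \sqrt{2}$ ($P = \left(\sqrt{6 + 2} - 33\right) \left(-100\right) + 5 = \left(\sqrt{8} - 33\right) \left(-100\right) + 5 = \left(2 \sqrt{2} - 33\right) \left(-100\right) + 5 = \left(-33 + 2 \sqrt{2}\right) \left(-100\right) + 5 = \left(3300 - 200 \sqrt{2}\right) + 5 = 3305 - 200 \sqrt{2} \approx 3022.2$)
$P + 36404 = \left(3305 - 200 \sqrt{2}\right) + 36404 = 39709 - 200 \sqrt{2}$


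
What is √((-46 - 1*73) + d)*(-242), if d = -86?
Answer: -242*I*√205 ≈ -3464.9*I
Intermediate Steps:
√((-46 - 1*73) + d)*(-242) = √((-46 - 1*73) - 86)*(-242) = √((-46 - 73) - 86)*(-242) = √(-119 - 86)*(-242) = √(-205)*(-242) = (I*√205)*(-242) = -242*I*√205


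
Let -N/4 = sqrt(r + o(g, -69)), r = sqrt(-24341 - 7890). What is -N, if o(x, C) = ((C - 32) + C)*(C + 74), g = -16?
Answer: 4*sqrt(-850 + I*sqrt(32231)) ≈ 12.248 + 117.26*I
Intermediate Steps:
o(x, C) = (-32 + 2*C)*(74 + C) (o(x, C) = ((-32 + C) + C)*(74 + C) = (-32 + 2*C)*(74 + C))
r = I*sqrt(32231) (r = sqrt(-32231) = I*sqrt(32231) ≈ 179.53*I)
N = -4*sqrt(-850 + I*sqrt(32231)) (N = -4*sqrt(I*sqrt(32231) + (-2368 + 2*(-69)**2 + 116*(-69))) = -4*sqrt(I*sqrt(32231) + (-2368 + 2*4761 - 8004)) = -4*sqrt(I*sqrt(32231) + (-2368 + 9522 - 8004)) = -4*sqrt(I*sqrt(32231) - 850) = -4*sqrt(-850 + I*sqrt(32231)) ≈ -12.248 - 117.26*I)
-N = -(-4)*sqrt(-850 + I*sqrt(32231)) = 4*sqrt(-850 + I*sqrt(32231))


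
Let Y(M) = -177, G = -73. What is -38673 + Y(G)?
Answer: -38850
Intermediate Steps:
-38673 + Y(G) = -38673 - 177 = -38850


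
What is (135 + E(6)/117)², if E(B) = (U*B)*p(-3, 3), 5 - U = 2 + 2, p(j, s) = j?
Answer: 3073009/169 ≈ 18184.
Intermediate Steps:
U = 1 (U = 5 - (2 + 2) = 5 - 1*4 = 5 - 4 = 1)
E(B) = -3*B (E(B) = (1*B)*(-3) = B*(-3) = -3*B)
(135 + E(6)/117)² = (135 - 3*6/117)² = (135 - 18*1/117)² = (135 - 2/13)² = (1753/13)² = 3073009/169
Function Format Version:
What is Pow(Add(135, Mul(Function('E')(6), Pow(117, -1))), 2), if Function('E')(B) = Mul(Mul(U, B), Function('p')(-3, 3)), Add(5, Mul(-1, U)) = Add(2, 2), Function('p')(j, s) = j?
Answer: Rational(3073009, 169) ≈ 18184.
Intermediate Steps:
U = 1 (U = Add(5, Mul(-1, Add(2, 2))) = Add(5, Mul(-1, 4)) = Add(5, -4) = 1)
Function('E')(B) = Mul(-3, B) (Function('E')(B) = Mul(Mul(1, B), -3) = Mul(B, -3) = Mul(-3, B))
Pow(Add(135, Mul(Function('E')(6), Pow(117, -1))), 2) = Pow(Add(135, Mul(Mul(-3, 6), Pow(117, -1))), 2) = Pow(Add(135, Mul(-18, Rational(1, 117))), 2) = Pow(Add(135, Rational(-2, 13)), 2) = Pow(Rational(1753, 13), 2) = Rational(3073009, 169)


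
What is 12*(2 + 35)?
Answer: 444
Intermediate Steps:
12*(2 + 35) = 12*37 = 444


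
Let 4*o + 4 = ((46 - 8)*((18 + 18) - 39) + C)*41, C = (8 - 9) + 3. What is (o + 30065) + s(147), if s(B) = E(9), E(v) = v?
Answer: 28925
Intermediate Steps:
s(B) = 9
C = 2 (C = -1 + 3 = 2)
o = -1149 (o = -1 + (((46 - 8)*((18 + 18) - 39) + 2)*41)/4 = -1 + ((38*(36 - 39) + 2)*41)/4 = -1 + ((38*(-3) + 2)*41)/4 = -1 + ((-114 + 2)*41)/4 = -1 + (-112*41)/4 = -1 + (¼)*(-4592) = -1 - 1148 = -1149)
(o + 30065) + s(147) = (-1149 + 30065) + 9 = 28916 + 9 = 28925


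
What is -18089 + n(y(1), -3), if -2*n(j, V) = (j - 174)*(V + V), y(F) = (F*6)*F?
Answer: -18593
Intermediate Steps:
y(F) = 6*F**2 (y(F) = (6*F)*F = 6*F**2)
n(j, V) = -V*(-174 + j) (n(j, V) = -(j - 174)*(V + V)/2 = -(-174 + j)*2*V/2 = -V*(-174 + j))
-18089 + n(y(1), -3) = -18089 - 3*(174 - 6*1**2) = -18089 - 3*(174 - 6) = -18089 - 3*168 = -18089 - 504 = -18593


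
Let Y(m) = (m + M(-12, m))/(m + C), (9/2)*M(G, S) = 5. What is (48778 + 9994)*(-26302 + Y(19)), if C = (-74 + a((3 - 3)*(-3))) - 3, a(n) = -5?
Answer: -125213032340/81 ≈ -1.5458e+9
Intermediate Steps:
M(G, S) = 10/9 (M(G, S) = (2/9)*5 = 10/9)
C = -82 (C = (-74 - 5) - 3 = -79 - 3 = -82)
Y(m) = (10/9 + m)/(-82 + m) (Y(m) = (m + 10/9)/(m - 82) = (10/9 + m)/(-82 + m))
(48778 + 9994)*(-26302 + Y(19)) = (48778 + 9994)*(-26302 + (10/9 + 19)/(-82 + 19)) = 58772*(-26302 + (181/9)/(-63)) = 58772*(-26302 - 1/63*181/9) = 58772*(-26302 - 181/567) = 58772*(-14913415/567) = -125213032340/81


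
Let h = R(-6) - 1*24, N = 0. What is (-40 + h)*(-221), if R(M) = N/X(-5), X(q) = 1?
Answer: 14144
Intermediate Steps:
R(M) = 0 (R(M) = 0/1 = 0*1 = 0)
h = -24 (h = 0 - 1*24 = 0 - 24 = -24)
(-40 + h)*(-221) = (-40 - 24)*(-221) = -64*(-221) = 14144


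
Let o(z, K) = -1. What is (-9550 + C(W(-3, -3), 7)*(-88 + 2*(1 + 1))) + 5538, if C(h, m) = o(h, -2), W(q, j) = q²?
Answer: -3928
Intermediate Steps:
C(h, m) = -1
(-9550 + C(W(-3, -3), 7)*(-88 + 2*(1 + 1))) + 5538 = (-9550 - (-88 + 2*(1 + 1))) + 5538 = (-9550 - (-88 + 2*2)) + 5538 = (-9550 - (-88 + 4)) + 5538 = (-9550 - 1*(-84)) + 5538 = (-9550 + 84) + 5538 = -9466 + 5538 = -3928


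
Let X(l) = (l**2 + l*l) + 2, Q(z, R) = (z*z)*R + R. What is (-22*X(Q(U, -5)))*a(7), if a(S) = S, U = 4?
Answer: -2225608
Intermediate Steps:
Q(z, R) = R + R*z**2 (Q(z, R) = z**2*R + R = R*z**2 + R = R + R*z**2)
X(l) = 2 + 2*l**2 (X(l) = (l**2 + l**2) + 2 = 2*l**2 + 2 = 2 + 2*l**2)
(-22*X(Q(U, -5)))*a(7) = -22*(2 + 2*(-5*(1 + 4**2))**2)*7 = -22*(2 + 2*(-5*(1 + 16))**2)*7 = -22*(2 + 2*(-5*17)**2)*7 = -22*(2 + 2*(-85)**2)*7 = -22*(2 + 2*7225)*7 = -22*(2 + 14450)*7 = -22*14452*7 = -317944*7 = -2225608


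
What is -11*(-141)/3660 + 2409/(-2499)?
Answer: -548999/1016260 ≈ -0.54022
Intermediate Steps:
-11*(-141)/3660 + 2409/(-2499) = 1551*(1/3660) + 2409*(-1/2499) = 517/1220 - 803/833 = -548999/1016260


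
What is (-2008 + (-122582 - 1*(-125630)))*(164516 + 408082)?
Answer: 595501920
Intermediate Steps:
(-2008 + (-122582 - 1*(-125630)))*(164516 + 408082) = (-2008 + (-122582 + 125630))*572598 = (-2008 + 3048)*572598 = 1040*572598 = 595501920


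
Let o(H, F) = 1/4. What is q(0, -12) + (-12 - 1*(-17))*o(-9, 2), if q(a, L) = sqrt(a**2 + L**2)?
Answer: 53/4 ≈ 13.250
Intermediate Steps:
o(H, F) = 1/4
q(a, L) = sqrt(L**2 + a**2)
q(0, -12) + (-12 - 1*(-17))*o(-9, 2) = sqrt((-12)**2 + 0**2) + (-12 - 1*(-17))*(1/4) = sqrt(144 + 0) + (-12 + 17)*(1/4) = sqrt(144) + 5*(1/4) = 12 + 5/4 = 53/4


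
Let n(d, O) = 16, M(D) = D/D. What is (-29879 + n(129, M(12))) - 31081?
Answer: -60944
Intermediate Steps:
M(D) = 1
(-29879 + n(129, M(12))) - 31081 = (-29879 + 16) - 31081 = -29863 - 31081 = -60944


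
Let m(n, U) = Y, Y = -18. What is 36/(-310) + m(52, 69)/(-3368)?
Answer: -28917/261020 ≈ -0.11078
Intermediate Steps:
m(n, U) = -18
36/(-310) + m(52, 69)/(-3368) = 36/(-310) - 18/(-3368) = 36*(-1/310) - 18*(-1/3368) = -18/155 + 9/1684 = -28917/261020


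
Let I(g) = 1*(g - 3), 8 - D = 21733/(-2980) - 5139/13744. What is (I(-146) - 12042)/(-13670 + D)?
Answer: 124827062480/139810540217 ≈ 0.89283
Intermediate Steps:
D = 160417383/10239280 (D = 8 - (21733/(-2980) - 5139/13744) = 8 - (21733*(-1/2980) - 5139*1/13744) = 8 - (-21733/2980 - 5139/13744) = 8 - 1*(-78503143/10239280) = 8 + 78503143/10239280 = 160417383/10239280 ≈ 15.667)
I(g) = -3 + g (I(g) = 1*(-3 + g) = -3 + g)
(I(-146) - 12042)/(-13670 + D) = ((-3 - 146) - 12042)/(-13670 + 160417383/10239280) = (-149 - 12042)/(-139810540217/10239280) = -12191*(-10239280/139810540217) = 124827062480/139810540217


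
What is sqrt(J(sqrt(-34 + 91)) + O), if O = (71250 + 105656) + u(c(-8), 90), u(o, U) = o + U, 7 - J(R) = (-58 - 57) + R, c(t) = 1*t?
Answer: sqrt(177110 - sqrt(57)) ≈ 420.84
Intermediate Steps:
c(t) = t
J(R) = 122 - R (J(R) = 7 - ((-58 - 57) + R) = 7 - (-115 + R) = 7 + (115 - R) = 122 - R)
u(o, U) = U + o
O = 176988 (O = (71250 + 105656) + (90 - 8) = 176906 + 82 = 176988)
sqrt(J(sqrt(-34 + 91)) + O) = sqrt((122 - sqrt(-34 + 91)) + 176988) = sqrt((122 - sqrt(57)) + 176988) = sqrt(177110 - sqrt(57))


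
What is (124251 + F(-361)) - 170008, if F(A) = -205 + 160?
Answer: -45802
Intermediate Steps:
F(A) = -45
(124251 + F(-361)) - 170008 = (124251 - 45) - 170008 = 124206 - 170008 = -45802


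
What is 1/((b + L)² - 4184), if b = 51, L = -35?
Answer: -1/3928 ≈ -0.00025458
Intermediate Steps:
1/((b + L)² - 4184) = 1/((51 - 35)² - 4184) = 1/(16² - 4184) = 1/(256 - 4184) = 1/(-3928) = -1/3928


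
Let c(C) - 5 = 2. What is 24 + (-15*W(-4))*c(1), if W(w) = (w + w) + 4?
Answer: 444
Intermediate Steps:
W(w) = 4 + 2*w (W(w) = 2*w + 4 = 4 + 2*w)
c(C) = 7 (c(C) = 5 + 2 = 7)
24 + (-15*W(-4))*c(1) = 24 - 15*(4 + 2*(-4))*7 = 24 - 15*(4 - 8)*7 = 24 - 15*(-4)*7 = 24 + 60*7 = 24 + 420 = 444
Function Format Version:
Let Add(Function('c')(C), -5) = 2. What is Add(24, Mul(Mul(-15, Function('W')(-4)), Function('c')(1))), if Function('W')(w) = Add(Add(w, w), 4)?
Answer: 444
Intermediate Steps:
Function('W')(w) = Add(4, Mul(2, w)) (Function('W')(w) = Add(Mul(2, w), 4) = Add(4, Mul(2, w)))
Function('c')(C) = 7 (Function('c')(C) = Add(5, 2) = 7)
Add(24, Mul(Mul(-15, Function('W')(-4)), Function('c')(1))) = Add(24, Mul(Mul(-15, Add(4, Mul(2, -4))), 7)) = Add(24, Mul(Mul(-15, Add(4, -8)), 7)) = Add(24, Mul(Mul(-15, -4), 7)) = Add(24, Mul(60, 7)) = Add(24, 420) = 444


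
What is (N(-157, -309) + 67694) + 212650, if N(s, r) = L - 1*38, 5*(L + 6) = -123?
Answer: 1401377/5 ≈ 2.8028e+5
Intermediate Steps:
L = -153/5 (L = -6 + (⅕)*(-123) = -6 - 123/5 = -153/5 ≈ -30.600)
N(s, r) = -343/5 (N(s, r) = -153/5 - 1*38 = -153/5 - 38 = -343/5)
(N(-157, -309) + 67694) + 212650 = (-343/5 + 67694) + 212650 = 338127/5 + 212650 = 1401377/5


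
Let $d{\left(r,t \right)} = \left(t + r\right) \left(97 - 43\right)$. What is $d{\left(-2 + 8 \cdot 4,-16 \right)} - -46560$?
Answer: $47316$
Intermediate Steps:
$d{\left(r,t \right)} = 54 r + 54 t$ ($d{\left(r,t \right)} = \left(r + t\right) 54 = 54 r + 54 t$)
$d{\left(-2 + 8 \cdot 4,-16 \right)} - -46560 = \left(54 \left(-2 + 8 \cdot 4\right) + 54 \left(-16\right)\right) - -46560 = \left(54 \left(-2 + 32\right) - 864\right) + 46560 = \left(54 \cdot 30 - 864\right) + 46560 = \left(1620 - 864\right) + 46560 = 756 + 46560 = 47316$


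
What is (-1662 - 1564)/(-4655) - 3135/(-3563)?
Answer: 3726809/2369395 ≈ 1.5729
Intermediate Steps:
(-1662 - 1564)/(-4655) - 3135/(-3563) = -3226*(-1/4655) - 3135*(-1/3563) = 3226/4655 + 3135/3563 = 3726809/2369395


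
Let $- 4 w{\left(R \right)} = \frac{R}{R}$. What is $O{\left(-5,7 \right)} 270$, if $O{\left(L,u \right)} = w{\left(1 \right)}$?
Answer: $- \frac{135}{2} \approx -67.5$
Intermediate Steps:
$w{\left(R \right)} = - \frac{1}{4}$ ($w{\left(R \right)} = - \frac{R \frac{1}{R}}{4} = \left(- \frac{1}{4}\right) 1 = - \frac{1}{4}$)
$O{\left(L,u \right)} = - \frac{1}{4}$
$O{\left(-5,7 \right)} 270 = \left(- \frac{1}{4}\right) 270 = - \frac{135}{2}$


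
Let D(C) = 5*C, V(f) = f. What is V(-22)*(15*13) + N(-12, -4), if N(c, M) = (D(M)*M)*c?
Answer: -5250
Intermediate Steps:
N(c, M) = 5*c*M² (N(c, M) = ((5*M)*M)*c = (5*M²)*c = 5*c*M²)
V(-22)*(15*13) + N(-12, -4) = -330*13 + 5*(-12)*(-4)² = -22*195 + 5*(-12)*16 = -4290 - 960 = -5250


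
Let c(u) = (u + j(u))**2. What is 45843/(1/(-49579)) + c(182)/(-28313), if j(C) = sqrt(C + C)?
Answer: -2797878470863/1231 - 728*sqrt(91)/28313 ≈ -2.2728e+9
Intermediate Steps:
j(C) = sqrt(2)*sqrt(C) (j(C) = sqrt(2*C) = sqrt(2)*sqrt(C))
c(u) = (u + sqrt(2)*sqrt(u))**2
45843/(1/(-49579)) + c(182)/(-28313) = 45843/(1/(-49579)) + (182 + sqrt(2)*sqrt(182))**2/(-28313) = 45843/(-1/49579) + (182 + 2*sqrt(91))**2*(-1/28313) = 45843*(-49579) - (182 + 2*sqrt(91))**2/28313 = -2272850097 - (182 + 2*sqrt(91))**2/28313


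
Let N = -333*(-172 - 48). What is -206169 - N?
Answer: -279429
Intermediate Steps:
N = 73260 (N = -333*(-220) = 73260)
-206169 - N = -206169 - 1*73260 = -206169 - 73260 = -279429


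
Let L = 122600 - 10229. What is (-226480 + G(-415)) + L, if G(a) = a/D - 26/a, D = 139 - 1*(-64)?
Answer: -9613279652/84245 ≈ -1.1411e+5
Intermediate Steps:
D = 203 (D = 139 + 64 = 203)
G(a) = -26/a + a/203 (G(a) = a/203 - 26/a = -26/a + a/203)
L = 112371
(-226480 + G(-415)) + L = (-226480 + (-26/(-415) + (1/203)*(-415))) + 112371 = (-226480 + (-26*(-1/415) - 415/203)) + 112371 = (-226480 + (26/415 - 415/203)) + 112371 = (-226480 - 166947/84245) + 112371 = -19079974547/84245 + 112371 = -9613279652/84245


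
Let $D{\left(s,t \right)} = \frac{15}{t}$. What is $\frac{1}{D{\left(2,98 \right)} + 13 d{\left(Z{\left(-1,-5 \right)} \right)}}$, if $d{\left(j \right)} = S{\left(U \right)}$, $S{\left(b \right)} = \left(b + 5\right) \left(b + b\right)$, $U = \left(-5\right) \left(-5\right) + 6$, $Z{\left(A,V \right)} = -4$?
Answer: $\frac{98}{2843583} \approx 3.4464 \cdot 10^{-5}$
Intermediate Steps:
$U = 31$ ($U = 25 + 6 = 31$)
$S{\left(b \right)} = 2 b \left(5 + b\right)$ ($S{\left(b \right)} = \left(5 + b\right) 2 b = 2 b \left(5 + b\right)$)
$d{\left(j \right)} = 2232$ ($d{\left(j \right)} = 2 \cdot 31 \left(5 + 31\right) = 2 \cdot 31 \cdot 36 = 2232$)
$\frac{1}{D{\left(2,98 \right)} + 13 d{\left(Z{\left(-1,-5 \right)} \right)}} = \frac{1}{\frac{15}{98} + 13 \cdot 2232} = \frac{1}{15 \cdot \frac{1}{98} + 29016} = \frac{1}{\frac{15}{98} + 29016} = \frac{1}{\frac{2843583}{98}} = \frac{98}{2843583}$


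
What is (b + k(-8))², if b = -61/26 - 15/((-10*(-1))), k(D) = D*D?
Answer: 611524/169 ≈ 3618.5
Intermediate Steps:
k(D) = D²
b = -50/13 (b = -61*1/26 - 15/10 = -61/26 - 15*⅒ = -61/26 - 3/2 = -50/13 ≈ -3.8462)
(b + k(-8))² = (-50/13 + (-8)²)² = (-50/13 + 64)² = (782/13)² = 611524/169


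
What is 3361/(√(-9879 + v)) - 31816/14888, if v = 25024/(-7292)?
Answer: -3977/1861 - 3361*I*√32842571879/18015673 ≈ -2.137 - 33.809*I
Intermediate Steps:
v = -6256/1823 (v = 25024*(-1/7292) = -6256/1823 ≈ -3.4317)
3361/(√(-9879 + v)) - 31816/14888 = 3361/(√(-9879 - 6256/1823)) - 31816/14888 = 3361/(√(-18015673/1823)) - 31816*1/14888 = 3361/((I*√32842571879/1823)) - 3977/1861 = 3361*(-I*√32842571879/18015673) - 3977/1861 = -3361*I*√32842571879/18015673 - 3977/1861 = -3977/1861 - 3361*I*√32842571879/18015673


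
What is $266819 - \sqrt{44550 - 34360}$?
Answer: $266819 - \sqrt{10190} \approx 2.6672 \cdot 10^{5}$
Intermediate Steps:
$266819 - \sqrt{44550 - 34360} = 266819 - \sqrt{10190}$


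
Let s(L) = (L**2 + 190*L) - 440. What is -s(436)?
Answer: -272496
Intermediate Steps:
s(L) = -440 + L**2 + 190*L
-s(436) = -(-440 + 436**2 + 190*436) = -(-440 + 190096 + 82840) = -1*272496 = -272496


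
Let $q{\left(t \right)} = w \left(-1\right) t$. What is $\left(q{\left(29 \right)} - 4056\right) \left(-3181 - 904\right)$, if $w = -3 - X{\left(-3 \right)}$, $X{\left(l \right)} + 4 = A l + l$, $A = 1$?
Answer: $17398015$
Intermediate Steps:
$X{\left(l \right)} = -4 + 2 l$ ($X{\left(l \right)} = -4 + \left(1 l + l\right) = -4 + \left(l + l\right) = -4 + 2 l$)
$w = 7$ ($w = -3 - \left(-4 + 2 \left(-3\right)\right) = -3 - \left(-4 - 6\right) = -3 - -10 = -3 + 10 = 7$)
$q{\left(t \right)} = - 7 t$ ($q{\left(t \right)} = 7 \left(-1\right) t = - 7 t$)
$\left(q{\left(29 \right)} - 4056\right) \left(-3181 - 904\right) = \left(\left(-7\right) 29 - 4056\right) \left(-3181 - 904\right) = \left(-203 - 4056\right) \left(-4085\right) = \left(-4259\right) \left(-4085\right) = 17398015$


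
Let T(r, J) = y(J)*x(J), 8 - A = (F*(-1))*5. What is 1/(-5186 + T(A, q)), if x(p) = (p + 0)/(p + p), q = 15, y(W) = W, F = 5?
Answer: -2/10357 ≈ -0.00019311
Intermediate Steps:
x(p) = ½ (x(p) = p/((2*p)) = p*(1/(2*p)) = ½)
A = 33 (A = 8 - 5*(-1)*5 = 8 - (-5)*5 = 8 - 1*(-25) = 8 + 25 = 33)
T(r, J) = J/2 (T(r, J) = J*(½) = J/2)
1/(-5186 + T(A, q)) = 1/(-5186 + (½)*15) = 1/(-5186 + 15/2) = 1/(-10357/2) = -2/10357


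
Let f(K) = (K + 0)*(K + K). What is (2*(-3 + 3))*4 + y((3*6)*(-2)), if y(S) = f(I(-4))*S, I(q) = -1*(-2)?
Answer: -288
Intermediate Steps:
I(q) = 2
f(K) = 2*K² (f(K) = K*(2*K) = 2*K²)
y(S) = 8*S (y(S) = (2*2²)*S = (2*4)*S = 8*S)
(2*(-3 + 3))*4 + y((3*6)*(-2)) = (2*(-3 + 3))*4 + 8*((3*6)*(-2)) = (2*0)*4 + 8*(18*(-2)) = 0*4 + 8*(-36) = 0 - 288 = -288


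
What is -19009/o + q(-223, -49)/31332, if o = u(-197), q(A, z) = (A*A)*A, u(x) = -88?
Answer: -95072977/689304 ≈ -137.93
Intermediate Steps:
q(A, z) = A**3 (q(A, z) = A**2*A = A**3)
o = -88
-19009/o + q(-223, -49)/31332 = -19009/(-88) + (-223)**3/31332 = -19009*(-1/88) - 11089567*1/31332 = 19009/88 - 11089567/31332 = -95072977/689304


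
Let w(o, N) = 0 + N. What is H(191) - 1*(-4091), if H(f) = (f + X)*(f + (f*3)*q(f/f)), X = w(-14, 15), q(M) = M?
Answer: 161475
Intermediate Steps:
w(o, N) = N
X = 15
H(f) = 4*f*(15 + f) (H(f) = (f + 15)*(f + (f*3)*(f/f)) = (15 + f)*(f + (3*f)*1) = (15 + f)*(f + 3*f) = (15 + f)*(4*f) = 4*f*(15 + f))
H(191) - 1*(-4091) = 4*191*(15 + 191) - 1*(-4091) = 4*191*206 + 4091 = 157384 + 4091 = 161475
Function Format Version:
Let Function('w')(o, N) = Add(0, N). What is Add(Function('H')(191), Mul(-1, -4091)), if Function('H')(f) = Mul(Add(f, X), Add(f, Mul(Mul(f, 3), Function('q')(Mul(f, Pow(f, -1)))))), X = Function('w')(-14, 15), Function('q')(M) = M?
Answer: 161475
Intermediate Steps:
Function('w')(o, N) = N
X = 15
Function('H')(f) = Mul(4, f, Add(15, f)) (Function('H')(f) = Mul(Add(f, 15), Add(f, Mul(Mul(f, 3), Mul(f, Pow(f, -1))))) = Mul(Add(15, f), Add(f, Mul(Mul(3, f), 1))) = Mul(Add(15, f), Add(f, Mul(3, f))) = Mul(Add(15, f), Mul(4, f)) = Mul(4, f, Add(15, f)))
Add(Function('H')(191), Mul(-1, -4091)) = Add(Mul(4, 191, Add(15, 191)), Mul(-1, -4091)) = Add(Mul(4, 191, 206), 4091) = Add(157384, 4091) = 161475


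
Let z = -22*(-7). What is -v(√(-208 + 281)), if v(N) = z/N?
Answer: -154*√73/73 ≈ -18.024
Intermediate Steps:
z = 154
v(N) = 154/N
-v(√(-208 + 281)) = -154/(√(-208 + 281)) = -154/(√73) = -154*√73/73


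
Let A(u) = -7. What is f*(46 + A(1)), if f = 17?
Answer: 663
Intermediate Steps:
f*(46 + A(1)) = 17*(46 - 7) = 17*39 = 663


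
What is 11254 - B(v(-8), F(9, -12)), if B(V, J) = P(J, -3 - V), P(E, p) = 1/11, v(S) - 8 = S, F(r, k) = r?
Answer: 123793/11 ≈ 11254.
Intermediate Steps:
v(S) = 8 + S
P(E, p) = 1/11
B(V, J) = 1/11
11254 - B(v(-8), F(9, -12)) = 11254 - 1*1/11 = 11254 - 1/11 = 123793/11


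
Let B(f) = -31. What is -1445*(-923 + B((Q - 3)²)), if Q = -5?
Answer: 1378530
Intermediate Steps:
-1445*(-923 + B((Q - 3)²)) = -1445*(-923 - 31) = -1445*(-954) = 1378530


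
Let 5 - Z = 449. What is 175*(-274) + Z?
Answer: -48394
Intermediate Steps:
Z = -444 (Z = 5 - 1*449 = 5 - 449 = -444)
175*(-274) + Z = 175*(-274) - 444 = -47950 - 444 = -48394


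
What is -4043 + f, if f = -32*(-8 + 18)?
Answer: -4363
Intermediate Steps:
f = -320 (f = -32*10 = -320)
-4043 + f = -4043 - 320 = -4363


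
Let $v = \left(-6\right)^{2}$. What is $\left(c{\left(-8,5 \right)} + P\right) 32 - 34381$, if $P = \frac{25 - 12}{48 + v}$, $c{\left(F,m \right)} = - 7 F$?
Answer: $- \frac{684265}{21} \approx -32584.0$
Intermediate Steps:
$v = 36$
$P = \frac{13}{84}$ ($P = \frac{25 - 12}{48 + 36} = \frac{13}{84} \approx 0.15476$)
$\left(c{\left(-8,5 \right)} + P\right) 32 - 34381 = \left(\left(-7\right) \left(-8\right) + \frac{13}{84}\right) 32 - 34381 = \left(56 + \frac{13}{84}\right) 32 - 34381 = \frac{4717}{84} \cdot 32 - 34381 = \frac{37736}{21} - 34381 = - \frac{684265}{21}$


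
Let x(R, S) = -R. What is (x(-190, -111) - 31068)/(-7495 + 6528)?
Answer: 30878/967 ≈ 31.932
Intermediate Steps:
(x(-190, -111) - 31068)/(-7495 + 6528) = (-1*(-190) - 31068)/(-7495 + 6528) = (190 - 31068)/(-967) = -30878*(-1/967) = 30878/967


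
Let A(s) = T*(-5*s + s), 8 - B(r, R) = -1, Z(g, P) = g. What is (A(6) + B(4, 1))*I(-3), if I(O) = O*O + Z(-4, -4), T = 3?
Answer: -315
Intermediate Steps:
B(r, R) = 9 (B(r, R) = 8 - 1*(-1) = 8 + 1 = 9)
A(s) = -12*s (A(s) = 3*(-5*s + s) = 3*(-4*s) = -12*s)
I(O) = -4 + O² (I(O) = O*O - 4 = O² - 4 = -4 + O²)
(A(6) + B(4, 1))*I(-3) = (-12*6 + 9)*(-4 + (-3)²) = (-72 + 9)*(-4 + 9) = -63*5 = -315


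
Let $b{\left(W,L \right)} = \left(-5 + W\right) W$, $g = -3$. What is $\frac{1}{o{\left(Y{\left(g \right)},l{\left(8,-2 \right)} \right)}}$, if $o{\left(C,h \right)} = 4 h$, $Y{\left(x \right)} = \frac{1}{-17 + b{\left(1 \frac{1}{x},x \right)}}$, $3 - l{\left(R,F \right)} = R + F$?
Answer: $- \frac{1}{12} \approx -0.083333$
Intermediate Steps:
$l{\left(R,F \right)} = 3 - F - R$ ($l{\left(R,F \right)} = 3 - \left(R + F\right) = 3 - \left(F + R\right) = 3 - F - R$)
$b{\left(W,L \right)} = W \left(-5 + W\right)$
$Y{\left(x \right)} = \frac{1}{-17 + \frac{-5 + \frac{1}{x}}{x}}$ ($Y{\left(x \right)} = \frac{1}{-17 + 1 \frac{1}{x} \left(-5 + 1 \frac{1}{x}\right)} = \frac{1}{-17 + \frac{-5 + \frac{1}{x}}{x}}$)
$\frac{1}{o{\left(Y{\left(g \right)},l{\left(8,-2 \right)} \right)}} = \frac{1}{4 \left(3 - -2 - 8\right)} = \frac{1}{4 \left(3 + 2 - 8\right)} = \frac{1}{4 \left(-3\right)} = \frac{1}{-12} = - \frac{1}{12}$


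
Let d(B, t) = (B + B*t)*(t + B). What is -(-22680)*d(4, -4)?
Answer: 0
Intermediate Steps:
d(B, t) = (B + t)*(B + B*t) (d(B, t) = (B + B*t)*(B + t) = (B + t)*(B + B*t))
-(-22680)*d(4, -4) = -(-22680)*4*(4 - 4 + (-4)**2 + 4*(-4)) = -(-22680)*4*(4 - 4 + 16 - 16) = -(-22680)*4*0 = -(-22680)*0 = -945*0 = 0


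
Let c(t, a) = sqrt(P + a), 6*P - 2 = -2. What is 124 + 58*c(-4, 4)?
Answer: 240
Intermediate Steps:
P = 0 (P = 1/3 + (1/6)*(-2) = 1/3 - 1/3 = 0)
c(t, a) = sqrt(a) (c(t, a) = sqrt(0 + a) = sqrt(a))
124 + 58*c(-4, 4) = 124 + 58*sqrt(4) = 124 + 58*2 = 124 + 116 = 240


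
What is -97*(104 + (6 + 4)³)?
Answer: -107088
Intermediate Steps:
-97*(104 + (6 + 4)³) = -97*(104 + 10³) = -97*(104 + 1000) = -97*1104 = -107088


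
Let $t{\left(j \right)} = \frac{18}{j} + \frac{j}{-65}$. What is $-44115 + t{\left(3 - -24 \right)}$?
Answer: $- \frac{8602376}{195} \approx -44115.0$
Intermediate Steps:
$t{\left(j \right)} = \frac{18}{j} - \frac{j}{65}$ ($t{\left(j \right)} = \frac{18}{j} + j \left(- \frac{1}{65}\right) = \frac{18}{j} - \frac{j}{65}$)
$-44115 + t{\left(3 - -24 \right)} = -44115 + \left(\frac{18}{3 - -24} - \frac{3 - -24}{65}\right) = -44115 + \left(\frac{18}{3 + 24} - \frac{3 + 24}{65}\right) = -44115 + \left(\frac{18}{27} - \frac{27}{65}\right) = -44115 + \left(18 \cdot \frac{1}{27} - \frac{27}{65}\right) = -44115 + \left(\frac{2}{3} - \frac{27}{65}\right) = -44115 + \frac{49}{195} = - \frac{8602376}{195}$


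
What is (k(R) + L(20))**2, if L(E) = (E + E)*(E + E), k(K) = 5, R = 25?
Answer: 2576025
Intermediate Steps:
L(E) = 4*E**2 (L(E) = (2*E)*(2*E) = 4*E**2)
(k(R) + L(20))**2 = (5 + 4*20**2)**2 = (5 + 4*400)**2 = (5 + 1600)**2 = 1605**2 = 2576025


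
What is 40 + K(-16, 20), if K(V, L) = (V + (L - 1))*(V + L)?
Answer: 52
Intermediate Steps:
K(V, L) = (L + V)*(-1 + L + V) (K(V, L) = (V + (-1 + L))*(L + V) = (-1 + L + V)*(L + V) = (L + V)*(-1 + L + V))
40 + K(-16, 20) = 40 + (20² + (-16)² - 1*20 - 1*(-16) + 2*20*(-16)) = 40 + (400 + 256 - 20 + 16 - 640) = 40 + 12 = 52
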